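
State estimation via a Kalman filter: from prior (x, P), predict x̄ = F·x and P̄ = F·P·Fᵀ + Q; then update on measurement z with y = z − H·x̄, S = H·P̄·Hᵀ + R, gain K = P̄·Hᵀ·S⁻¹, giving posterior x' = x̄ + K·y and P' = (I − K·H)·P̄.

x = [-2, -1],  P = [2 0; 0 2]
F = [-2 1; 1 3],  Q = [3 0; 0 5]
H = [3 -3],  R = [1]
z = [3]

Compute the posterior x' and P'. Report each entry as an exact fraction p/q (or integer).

x' = [228/307, -86/307]
P' = [2902/307 2891/307; 2891/307 2914/307]

x̄ = F·x = [3, -5]
P̄ = F·P·Fᵀ + Q = [13 2; 2 25]
y = z − H·x̄ = [-21]
S = H·P̄·Hᵀ + R = [307]
K = P̄·Hᵀ·S⁻¹ = [33/307; -69/307]
x' = x̄ + K·y = [228/307, -86/307]
P' = (I − K·H)·P̄ = [2902/307 2891/307; 2891/307 2914/307]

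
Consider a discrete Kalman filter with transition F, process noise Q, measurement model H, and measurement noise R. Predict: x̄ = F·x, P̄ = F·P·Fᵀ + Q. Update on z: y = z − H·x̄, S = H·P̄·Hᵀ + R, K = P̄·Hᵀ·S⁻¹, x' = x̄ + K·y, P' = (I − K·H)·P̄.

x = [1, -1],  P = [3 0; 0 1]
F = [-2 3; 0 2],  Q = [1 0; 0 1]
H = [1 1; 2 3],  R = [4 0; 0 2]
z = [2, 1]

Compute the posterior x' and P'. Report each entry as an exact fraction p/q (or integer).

x̄ = F·x = [-5, -2]
P̄ = F·P·Fᵀ + Q = [22 6; 6 5]
y = z − H·x̄ = [9, 17]
S = H·P̄·Hᵀ + R = [43 89; 89 207]
K = P̄·Hᵀ·S⁻¹ = [139/490 87/490; -9/70 13/70]
x' = x̄ + K·y = [4/7, 0]
P' = (I − K·H)·P̄ = [747/245 -67/35; -67/35 7/5]

x' = [4/7, 0]
P' = [747/245 -67/35; -67/35 7/5]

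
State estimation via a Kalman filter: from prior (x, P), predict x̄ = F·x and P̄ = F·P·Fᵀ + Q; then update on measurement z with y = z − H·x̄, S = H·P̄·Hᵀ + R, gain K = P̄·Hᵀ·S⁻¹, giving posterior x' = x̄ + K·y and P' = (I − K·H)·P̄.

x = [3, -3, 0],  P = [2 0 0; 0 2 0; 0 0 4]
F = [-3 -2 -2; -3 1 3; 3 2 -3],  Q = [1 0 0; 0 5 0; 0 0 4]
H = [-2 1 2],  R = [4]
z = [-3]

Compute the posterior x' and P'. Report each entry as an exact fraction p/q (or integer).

x' = [-257/119, -1409/119, 271/119]
P' = [5351/357 -5470/357 7886/357; -5470/357 21416/357 -16216/357; 7886/357 -16216/357 16166/357]

x̄ = F·x = [-3, -12, 3]
P̄ = F·P·Fᵀ + Q = [43 -10 -2; -10 61 -50; -2 -50 66]
y = z − H·x̄ = [-3]
S = H·P̄·Hᵀ + R = [357]
K = P̄·Hᵀ·S⁻¹ = [-100/357; -19/357; 86/357]
x' = x̄ + K·y = [-257/119, -1409/119, 271/119]
P' = (I − K·H)·P̄ = [5351/357 -5470/357 7886/357; -5470/357 21416/357 -16216/357; 7886/357 -16216/357 16166/357]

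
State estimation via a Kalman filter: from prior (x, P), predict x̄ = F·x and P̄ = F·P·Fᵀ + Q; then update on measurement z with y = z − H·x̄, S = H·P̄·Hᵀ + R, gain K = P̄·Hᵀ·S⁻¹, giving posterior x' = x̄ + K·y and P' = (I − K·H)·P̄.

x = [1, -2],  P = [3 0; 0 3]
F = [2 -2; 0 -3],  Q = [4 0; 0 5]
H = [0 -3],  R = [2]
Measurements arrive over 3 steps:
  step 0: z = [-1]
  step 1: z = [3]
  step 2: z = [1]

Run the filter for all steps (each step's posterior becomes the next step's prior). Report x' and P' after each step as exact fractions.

step 0: x̄ = F·x = [6, 6]
step 0: P̄ = F·P·Fᵀ + Q = [28 18; 18 32]
step 0: y = z − H·x̄ = [17]
step 0: S = H·P̄·Hᵀ + R = [290]
step 0: K = P̄·Hᵀ·S⁻¹ = [-27/145; -48/145]
step 0: x' = x̄ + K·y = [411/145, 54/145]
step 0: P' = (I − K·H)·P̄ = [2602/145 18/145; 18/145 32/145]
step 1: x̄ = F·x = [714/145, -162/145]
step 1: P̄ = F·P·Fᵀ + Q = [10972/145 84/145; 84/145 1013/145]
step 1: y = z − H·x̄ = [-51/145]
step 1: S = H·P̄·Hᵀ + R = [9407/145]
step 1: K = P̄·Hᵀ·S⁻¹ = [-252/9407; -3039/9407]
step 1: x' = x̄ + K·y = [46410/9407, -9441/9407]
step 1: P' = (I − K·H)·P̄ = [711380/9407 168/9407; 168/9407 2026/9407]
step 2: x̄ = F·x = [111702/9407, 28323/9407]
step 2: P̄ = F·P·Fᵀ + Q = [2889908/9407 11148/9407; 11148/9407 65269/9407]
step 2: y = z − H·x̄ = [94376/9407]
step 2: S = H·P̄·Hᵀ + R = [606235/9407]
step 2: K = P̄·Hᵀ·S⁻¹ = [-33444/606235; -195807/606235]
step 2: x' = x̄ + K·y = [6863118/606235, -139161/606235]
step 2: P' = (I − K·H)·P̄ = [186121492/606235 22296/606235; 22296/606235 130538/606235]

step 0: x' = [411/145, 54/145], P' = [2602/145 18/145; 18/145 32/145]
step 1: x' = [46410/9407, -9441/9407], P' = [711380/9407 168/9407; 168/9407 2026/9407]
step 2: x' = [6863118/606235, -139161/606235], P' = [186121492/606235 22296/606235; 22296/606235 130538/606235]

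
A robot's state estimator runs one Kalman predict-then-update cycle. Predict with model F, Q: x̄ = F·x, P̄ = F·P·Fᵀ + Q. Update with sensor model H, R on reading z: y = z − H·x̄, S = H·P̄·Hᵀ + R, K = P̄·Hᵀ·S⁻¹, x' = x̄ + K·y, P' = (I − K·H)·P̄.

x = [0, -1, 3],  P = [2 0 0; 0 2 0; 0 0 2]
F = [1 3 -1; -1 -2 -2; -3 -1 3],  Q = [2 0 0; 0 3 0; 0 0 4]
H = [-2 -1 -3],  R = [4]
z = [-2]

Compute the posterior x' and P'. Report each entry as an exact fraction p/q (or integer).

x̄ = F·x = [-6, -4, 10]
P̄ = F·P·Fᵀ + Q = [24 -10 -18; -10 21 -2; -18 -2 42]
y = z − H·x̄ = [12]
S = H·P̄·Hᵀ + R = [231]
K = P̄·Hᵀ·S⁻¹ = [16/231; 5/231; -8/21]
x' = x̄ + K·y = [-398/77, -288/77, 38/7]
P' = (I − K·H)·P̄ = [5288/231 -2390/231 -250/21; -2390/231 4826/231 -2/21; -250/21 -2/21 178/21]

x' = [-398/77, -288/77, 38/7]
P' = [5288/231 -2390/231 -250/21; -2390/231 4826/231 -2/21; -250/21 -2/21 178/21]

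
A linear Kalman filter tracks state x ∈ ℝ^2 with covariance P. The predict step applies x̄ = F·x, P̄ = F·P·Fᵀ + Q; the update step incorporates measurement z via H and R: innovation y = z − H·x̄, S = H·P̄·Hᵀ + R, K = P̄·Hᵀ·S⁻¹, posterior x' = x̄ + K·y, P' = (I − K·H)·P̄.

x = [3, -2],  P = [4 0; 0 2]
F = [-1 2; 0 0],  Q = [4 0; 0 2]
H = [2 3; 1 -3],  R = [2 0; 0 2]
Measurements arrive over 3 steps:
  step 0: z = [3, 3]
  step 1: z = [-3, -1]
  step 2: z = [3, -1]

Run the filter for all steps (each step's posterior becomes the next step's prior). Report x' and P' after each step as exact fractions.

step 0: x' = [1235/707, -195/707], P' = [304/707 -48/707; -48/707 82/707]
step 1: x' = [-240865/170469, -5267/56823], P' = [69388/170469 -3652/56823; -3652/56823 2186/18941]
step 2: x' = [29752625/40811623, 21077979/40811623], P' = [16601896/40811623 -2621352/40811623; -2621352/40811623 4709858/40811623]

step 0: x̄ = F·x = [-7, 0]
step 0: P̄ = F·P·Fᵀ + Q = [16 0; 0 2]
step 0: y = z − H·x̄ = [17, 10]
step 0: S = H·P̄·Hᵀ + R = [84 14; 14 36]
step 0: K = P̄·Hᵀ·S⁻¹ = [232/707 32/101; 75/707 -21/101]
step 0: x' = x̄ + K·y = [1235/707, -195/707]
step 0: P' = (I − K·H)·P̄ = [304/707 -48/707; -48/707 82/707]
step 1: x̄ = F·x = [-1625/707, 0]
step 1: P̄ = F·P·Fᵀ + Q = [3652/707 0; 0 2]
step 1: y = z − H·x̄ = [1129/707, 918/707]
step 1: S = H·P̄·Hᵀ + R = [28748/707 -5422/707; -5422/707 17792/707]
step 1: K = P̄·Hᵀ·S⁻¹ = [52954/170469 51128/170469; 6185/56823 -11663/56823]
step 1: x' = x̄ + K·y = [-240865/170469, -5267/56823]
step 1: P' = (I − K·H)·P̄ = [69388/170469 -3652/56823; -3652/56823 2186/18941]
step 2: x̄ = F·x = [209263/170469, 0]
step 2: P̄ = F·P·Fᵀ + Q = [873784/170469 0; 0 2]
step 2: y = z − H·x̄ = [92881/170469, -379732/170469]
step 2: S = H·P̄·Hᵀ + R = [6904516/170469 -1320874/170469; -1320874/170469 4283164/170469]
step 2: K = P̄·Hᵀ·S⁻¹ = [12669868/40811623 12232976/40811623; 4443435/40811623 -8375463/40811623]
step 2: x' = x̄ + K·y = [29752625/40811623, 21077979/40811623]
step 2: P' = (I − K·H)·P̄ = [16601896/40811623 -2621352/40811623; -2621352/40811623 4709858/40811623]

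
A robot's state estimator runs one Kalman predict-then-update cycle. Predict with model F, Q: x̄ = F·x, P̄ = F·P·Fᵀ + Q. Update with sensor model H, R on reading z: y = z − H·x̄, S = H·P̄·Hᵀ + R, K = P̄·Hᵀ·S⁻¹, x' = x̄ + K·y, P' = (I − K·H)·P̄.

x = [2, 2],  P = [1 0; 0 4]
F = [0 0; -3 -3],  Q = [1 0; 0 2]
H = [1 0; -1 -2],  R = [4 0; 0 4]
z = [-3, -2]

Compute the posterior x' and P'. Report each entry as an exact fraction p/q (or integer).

x̄ = F·x = [0, -12]
P̄ = F·P·Fᵀ + Q = [1 0; 0 47]
y = z − H·x̄ = [-3, -26]
S = H·P̄·Hᵀ + R = [5 -1; -1 193]
K = P̄·Hᵀ·S⁻¹ = [48/241 -1/241; -47/482 -235/482]
x' = x̄ + K·y = [-118/241, 467/482]
P' = (I − K·H)·P̄ = [192/241 -94/241; -94/241 282/241]

x' = [-118/241, 467/482]
P' = [192/241 -94/241; -94/241 282/241]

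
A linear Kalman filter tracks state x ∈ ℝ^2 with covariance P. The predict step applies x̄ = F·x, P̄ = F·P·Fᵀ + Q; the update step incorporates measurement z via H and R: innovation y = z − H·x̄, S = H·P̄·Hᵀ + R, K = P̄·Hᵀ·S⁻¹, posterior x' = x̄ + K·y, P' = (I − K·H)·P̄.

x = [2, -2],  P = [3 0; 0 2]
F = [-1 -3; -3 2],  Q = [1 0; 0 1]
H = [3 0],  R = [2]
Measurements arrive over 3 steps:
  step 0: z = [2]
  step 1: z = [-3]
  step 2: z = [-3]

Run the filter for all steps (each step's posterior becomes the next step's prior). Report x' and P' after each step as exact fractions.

step 0: x' = [7/10, -191/20], P' = [11/50 -3/100; -3/100 7119/200]
step 1: x' = [-567331/578911, -1167230/578911], P' = [128558/578911 -85248/578911; -85248/578911 2602669/578911]
step 2: x' = [-1345013/1406170, 56883358/13358615], P' = [621579/2812340 -208251/1406170; -208251/1406170 60498466/13358615]

step 0: x̄ = F·x = [4, -10]
step 0: P̄ = F·P·Fᵀ + Q = [22 -3; -3 36]
step 0: y = z − H·x̄ = [-10]
step 0: S = H·P̄·Hᵀ + R = [200]
step 0: K = P̄·Hᵀ·S⁻¹ = [33/100; -9/200]
step 0: x' = x̄ + K·y = [7/10, -191/20]
step 0: P' = (I − K·H)·P̄ = [11/50 -3/100; -3/100 7119/200]
step 1: x̄ = F·x = [559/20, -106/5]
step 1: P̄ = F·P·Fᵀ + Q = [64279/200 -5328/25; -5328/25 3643/25]
step 1: y = z − H·x̄ = [-1737/20]
step 1: S = H·P̄·Hᵀ + R = [578911/200]
step 1: K = P̄·Hᵀ·S⁻¹ = [192837/578911; -127872/578911]
step 1: x' = x̄ + K·y = [-567331/578911, -1167230/578911]
step 1: P' = (I − K·H)·P̄ = [128558/578911 -85248/578911; -85248/578911 2602669/578911]
step 2: x̄ = F·x = [214159/30469, -632467/578911]
step 2: P̄ = F·P·Fᵀ + Q = [1243158/30469 -833004/30469; -833004/30469 13169585/578911]
step 2: y = z − H·x̄ = [-733884/30469]
step 2: S = H·P̄·Hᵀ + R = [11249360/30469]
step 2: K = P̄·Hᵀ·S⁻¹ = [1864737/5624680; -624753/2812340]
step 2: x' = x̄ + K·y = [-1345013/1406170, 56883358/13358615]
step 2: P' = (I − K·H)·P̄ = [621579/2812340 -208251/1406170; -208251/1406170 60498466/13358615]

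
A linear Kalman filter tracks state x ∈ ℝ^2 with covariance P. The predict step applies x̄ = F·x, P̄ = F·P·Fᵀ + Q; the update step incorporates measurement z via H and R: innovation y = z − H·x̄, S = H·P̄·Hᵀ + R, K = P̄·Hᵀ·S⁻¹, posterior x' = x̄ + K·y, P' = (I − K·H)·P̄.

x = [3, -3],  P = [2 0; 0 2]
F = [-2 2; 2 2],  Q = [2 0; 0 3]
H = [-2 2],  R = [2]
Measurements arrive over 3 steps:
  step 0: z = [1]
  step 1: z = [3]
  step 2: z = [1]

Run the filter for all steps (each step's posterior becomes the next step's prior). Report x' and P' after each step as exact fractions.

step 0: x' = [-162/25, -437/75], P' = [234/25 228/25; 228/25 703/75]
step 1: x' = [2044/3327, 47185/23289], P' = [12890/3327 12848/3327; 12848/3327 101249/23289]
step 2: x' = [9067004/3143539, 10684361/3143539], P' = [12348306/3143539 12299376/3143539; 12299376/3143539 13810571/3143539]

step 0: x̄ = F·x = [-12, 0]
step 0: P̄ = F·P·Fᵀ + Q = [18 0; 0 19]
step 0: y = z − H·x̄ = [-23]
step 0: S = H·P̄·Hᵀ + R = [150]
step 0: K = P̄·Hᵀ·S⁻¹ = [-6/25; 19/75]
step 0: x' = x̄ + K·y = [-162/25, -437/75]
step 0: P' = (I − K·H)·P̄ = [234/25 228/25; 228/25 703/75]
step 1: x̄ = F·x = [98/75, -1846/75]
step 1: P̄ = F·P·Fᵀ + Q = [298/75 4/75; 4/75 11317/75]
step 1: y = z − H·x̄ = [1371/25]
step 1: S = H·P̄·Hᵀ + R = [15526/25]
step 1: K = P̄·Hᵀ·S⁻¹ = [-14/1109; 3771/7763]
step 1: x' = x̄ + K·y = [2044/3327, 47185/23289]
step 1: P' = (I − K·H)·P̄ = [12890/3327 12848/3327; 12848/3327 101249/23289]
step 2: x̄ = F·x = [21918/7763, 122986/23289]
step 2: P̄ = F·P·Fᵀ + Q = [31002/7763 14692/7763; 14692/7763 1555271/23289]
step 2: y = z − H·x̄ = [-13025/3327]
step 2: S = H·P̄·Hᵀ + R = [898154/3327]
step 2: K = P̄·Hᵀ·S⁻¹ = [-6990/449077; 215885/449077]
step 2: x' = x̄ + K·y = [9067004/3143539, 10684361/3143539]
step 2: P' = (I − K·H)·P̄ = [12348306/3143539 12299376/3143539; 12299376/3143539 13810571/3143539]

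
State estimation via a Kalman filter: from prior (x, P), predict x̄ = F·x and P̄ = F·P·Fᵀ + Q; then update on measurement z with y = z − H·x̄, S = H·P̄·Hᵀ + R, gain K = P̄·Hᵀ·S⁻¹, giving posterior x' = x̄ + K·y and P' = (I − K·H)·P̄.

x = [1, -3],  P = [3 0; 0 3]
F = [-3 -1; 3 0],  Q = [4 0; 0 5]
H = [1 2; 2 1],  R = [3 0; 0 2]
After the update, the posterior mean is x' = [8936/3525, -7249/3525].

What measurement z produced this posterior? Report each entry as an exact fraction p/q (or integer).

z = [-2, 3]

x̄ = F·x = [0, 3]
P̄ = F·P·Fᵀ + Q = [34 -27; -27 32]
S = H·P̄·Hᵀ + R = [57 -3; -3 62]
K = P̄·Hᵀ·S⁻¹ = [-1117/3525 759/1175; 2228/3525 -381/1175]
x' − x̄ = [8936/3525, -17824/3525] = K·y
y = (KᵀK)⁻¹·Kᵀ·(x' − x̄) = [-8, 0]
z = y + H·x̄ = [-8, 0] + [6, 3] = [-2, 3]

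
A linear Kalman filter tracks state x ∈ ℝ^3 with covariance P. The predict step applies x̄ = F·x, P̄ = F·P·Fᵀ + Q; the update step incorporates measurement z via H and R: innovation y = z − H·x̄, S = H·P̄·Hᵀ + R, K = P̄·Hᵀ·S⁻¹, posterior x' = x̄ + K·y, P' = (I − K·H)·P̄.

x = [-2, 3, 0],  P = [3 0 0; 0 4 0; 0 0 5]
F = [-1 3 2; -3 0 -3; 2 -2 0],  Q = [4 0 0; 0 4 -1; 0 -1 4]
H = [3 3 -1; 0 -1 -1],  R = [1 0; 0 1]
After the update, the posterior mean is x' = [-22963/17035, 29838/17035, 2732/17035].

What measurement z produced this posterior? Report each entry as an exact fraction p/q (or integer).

x̄ = F·x = [11, 6, -10]
P̄ = F·P·Fᵀ + Q = [63 -21 -30; -21 76 -19; -30 -19 32]
S = H·P̄·Hᵀ + R = [1200 -5; -5 71]
K = P̄·Hᵀ·S⁻¹ = [11331/85175 12396/17035; 12779/85175 -13496/17035; -12774/85175 -3299/17035]
x' − x̄ = [-210348/17035, -72372/17035, 173082/17035] = K·y
y = (KᵀK)⁻¹·Kᵀ·(x' − x̄) = [-60, -6]
z = y + H·x̄ = [-60, -6] + [61, 4] = [1, -2]

z = [1, -2]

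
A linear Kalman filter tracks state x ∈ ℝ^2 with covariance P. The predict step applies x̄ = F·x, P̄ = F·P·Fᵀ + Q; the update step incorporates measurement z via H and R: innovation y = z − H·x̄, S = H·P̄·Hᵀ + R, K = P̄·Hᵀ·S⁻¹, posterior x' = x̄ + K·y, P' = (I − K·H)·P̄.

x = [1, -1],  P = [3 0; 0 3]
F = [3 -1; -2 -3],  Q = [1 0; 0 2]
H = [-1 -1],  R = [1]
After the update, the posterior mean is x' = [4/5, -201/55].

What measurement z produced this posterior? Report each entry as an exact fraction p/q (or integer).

x̄ = F·x = [4, 1]
P̄ = F·P·Fᵀ + Q = [31 -9; -9 41]
S = H·P̄·Hᵀ + R = [55]
K = P̄·Hᵀ·S⁻¹ = [-2/5; -32/55]
x' − x̄ = [-16/5, -256/55] = K·y
y = (KᵀK)⁻¹·Kᵀ·(x' − x̄) = [8]
z = y + H·x̄ = [8] + [-5] = [3]

z = [3]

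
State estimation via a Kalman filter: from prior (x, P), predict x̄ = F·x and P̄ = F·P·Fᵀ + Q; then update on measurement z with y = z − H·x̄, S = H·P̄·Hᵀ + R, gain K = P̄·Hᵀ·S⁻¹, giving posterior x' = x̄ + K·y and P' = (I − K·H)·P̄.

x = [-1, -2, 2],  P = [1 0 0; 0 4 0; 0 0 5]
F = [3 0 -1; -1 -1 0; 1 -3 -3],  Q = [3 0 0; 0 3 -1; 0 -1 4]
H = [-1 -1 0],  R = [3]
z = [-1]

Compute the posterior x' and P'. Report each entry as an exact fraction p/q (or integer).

x̄ = F·x = [-5, 3, -1]
P̄ = F·P·Fᵀ + Q = [17 -3 18; -3 8 10; 18 10 86]
y = z − H·x̄ = [-3]
S = H·P̄·Hᵀ + R = [22]
K = P̄·Hᵀ·S⁻¹ = [-7/11; -5/22; -14/11]
x' = x̄ + K·y = [-34/11, 81/22, 31/11]
P' = (I − K·H)·P̄ = [89/11 -68/11 2/11; -68/11 151/22 40/11; 2/11 40/11 554/11]

x' = [-34/11, 81/22, 31/11]
P' = [89/11 -68/11 2/11; -68/11 151/22 40/11; 2/11 40/11 554/11]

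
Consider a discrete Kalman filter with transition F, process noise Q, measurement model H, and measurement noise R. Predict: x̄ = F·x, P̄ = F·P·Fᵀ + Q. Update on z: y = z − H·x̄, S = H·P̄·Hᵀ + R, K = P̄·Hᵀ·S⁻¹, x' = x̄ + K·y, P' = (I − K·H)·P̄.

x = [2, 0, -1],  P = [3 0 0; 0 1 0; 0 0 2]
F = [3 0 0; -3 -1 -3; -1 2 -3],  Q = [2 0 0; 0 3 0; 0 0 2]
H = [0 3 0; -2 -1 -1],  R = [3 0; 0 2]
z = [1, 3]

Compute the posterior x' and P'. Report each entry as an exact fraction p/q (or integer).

x' = [-3297/3400, 197/680, -3529/3400]
P' = [8197/3400 -157/680 -13171/3400; -157/680 45/136 91/680; -13171/3400 91/680 27653/3400]

x̄ = F·x = [6, -3, 1]
P̄ = F·P·Fᵀ + Q = [29 -27 -9; -27 49 25; -9 25 27]
y = z − H·x̄ = [10, 13]
S = H·P̄·Hᵀ + R = [444 -60; -60 100]
K = P̄·Hᵀ·S⁻¹ = [-157/680 -1219/3400; 45/136 -1/680; 91/680 -883/3400]
x' = x̄ + K·y = [-3297/3400, 197/680, -3529/3400]
P' = (I − K·H)·P̄ = [8197/3400 -157/680 -13171/3400; -157/680 45/136 91/680; -13171/3400 91/680 27653/3400]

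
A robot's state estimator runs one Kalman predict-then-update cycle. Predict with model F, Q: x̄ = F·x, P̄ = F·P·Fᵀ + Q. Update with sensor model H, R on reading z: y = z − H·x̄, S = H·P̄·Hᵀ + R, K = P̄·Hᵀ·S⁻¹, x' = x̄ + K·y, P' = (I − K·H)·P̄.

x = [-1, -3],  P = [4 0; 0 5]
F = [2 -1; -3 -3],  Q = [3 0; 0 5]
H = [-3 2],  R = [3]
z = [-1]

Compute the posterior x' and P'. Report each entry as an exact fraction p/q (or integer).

x' = [241/61, 334/61]
P' = [8004/671 11871/671; 11871/671 18105/671]

x̄ = F·x = [1, 12]
P̄ = F·P·Fᵀ + Q = [24 -9; -9 86]
y = z − H·x̄ = [-22]
S = H·P̄·Hᵀ + R = [671]
K = P̄·Hᵀ·S⁻¹ = [-90/671; 199/671]
x' = x̄ + K·y = [241/61, 334/61]
P' = (I − K·H)·P̄ = [8004/671 11871/671; 11871/671 18105/671]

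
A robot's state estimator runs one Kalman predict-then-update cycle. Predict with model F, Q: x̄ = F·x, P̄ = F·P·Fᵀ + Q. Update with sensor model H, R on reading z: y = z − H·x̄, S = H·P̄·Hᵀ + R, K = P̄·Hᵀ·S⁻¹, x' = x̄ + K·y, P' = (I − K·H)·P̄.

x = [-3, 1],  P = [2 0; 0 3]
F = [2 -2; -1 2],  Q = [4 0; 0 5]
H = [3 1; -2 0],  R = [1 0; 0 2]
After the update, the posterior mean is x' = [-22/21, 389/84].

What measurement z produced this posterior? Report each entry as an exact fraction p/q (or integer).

x̄ = F·x = [-8, 5]
P̄ = F·P·Fᵀ + Q = [24 -16; -16 19]
S = H·P̄·Hᵀ + R = [140 -112; -112 98]
K = P̄·Hᵀ·S⁻¹ = [2/21 -8/21; 53/84 22/21]
x' − x̄ = [146/21, -31/84] = K·y
y = (KᵀK)⁻¹·Kᵀ·(x' − x̄) = [21, -13]
z = y + H·x̄ = [21, -13] + [-19, 16] = [2, 3]

z = [2, 3]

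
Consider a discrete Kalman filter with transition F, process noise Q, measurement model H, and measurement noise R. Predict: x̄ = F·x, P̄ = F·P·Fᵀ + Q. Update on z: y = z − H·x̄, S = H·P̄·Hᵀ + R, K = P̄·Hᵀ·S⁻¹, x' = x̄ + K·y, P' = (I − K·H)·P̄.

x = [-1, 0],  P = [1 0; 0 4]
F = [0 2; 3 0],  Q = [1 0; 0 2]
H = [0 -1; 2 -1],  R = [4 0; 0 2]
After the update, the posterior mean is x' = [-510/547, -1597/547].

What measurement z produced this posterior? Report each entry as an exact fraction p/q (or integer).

x̄ = F·x = [0, -3]
P̄ = F·P·Fᵀ + Q = [17 0; 0 11]
S = H·P̄·Hᵀ + R = [15 11; 11 81]
K = P̄·Hᵀ·S⁻¹ = [-187/547 255/547; -385/547 -22/547]
x' − x̄ = [-510/547, 44/547] = K·y
y = (KᵀK)⁻¹·Kᵀ·(x' − x̄) = [0, -2]
z = y + H·x̄ = [0, -2] + [3, 3] = [3, 1]

z = [3, 1]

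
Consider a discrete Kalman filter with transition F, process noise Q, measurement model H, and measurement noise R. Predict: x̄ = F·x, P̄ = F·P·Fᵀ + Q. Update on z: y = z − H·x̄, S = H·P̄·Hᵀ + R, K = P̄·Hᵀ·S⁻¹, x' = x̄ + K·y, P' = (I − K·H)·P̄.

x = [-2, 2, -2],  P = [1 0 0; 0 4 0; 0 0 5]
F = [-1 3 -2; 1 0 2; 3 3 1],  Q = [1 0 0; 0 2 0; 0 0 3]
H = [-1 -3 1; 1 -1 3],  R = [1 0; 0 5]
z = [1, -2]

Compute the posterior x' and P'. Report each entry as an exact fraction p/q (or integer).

x̄ = F·x = [12, -6, -2]
P̄ = F·P·Fᵀ + Q = [58 -21 23; -21 23 13; 23 13 53]
y = z − H·x̄ = [-3, -14]
S = H·P̄·Hᵀ + R = [69 36; 36 665]
K = P̄·Hᵀ·S⁻¹ = [13292/44589 3068/14863; -23095/44589 305/14863; -4023/14863 3995/14863]
x' = x̄ + K·y = [122112/14863, -70353/14863, -73587/14863]
P' = (I − K·H)·P̄ = [851794/44589 -425129/44589 -136767/14863; -425129/44589 221797/44589 72389/14863; -136767/14863 72389/14863 76377/14863]

x' = [122112/14863, -70353/14863, -73587/14863]
P' = [851794/44589 -425129/44589 -136767/14863; -425129/44589 221797/44589 72389/14863; -136767/14863 72389/14863 76377/14863]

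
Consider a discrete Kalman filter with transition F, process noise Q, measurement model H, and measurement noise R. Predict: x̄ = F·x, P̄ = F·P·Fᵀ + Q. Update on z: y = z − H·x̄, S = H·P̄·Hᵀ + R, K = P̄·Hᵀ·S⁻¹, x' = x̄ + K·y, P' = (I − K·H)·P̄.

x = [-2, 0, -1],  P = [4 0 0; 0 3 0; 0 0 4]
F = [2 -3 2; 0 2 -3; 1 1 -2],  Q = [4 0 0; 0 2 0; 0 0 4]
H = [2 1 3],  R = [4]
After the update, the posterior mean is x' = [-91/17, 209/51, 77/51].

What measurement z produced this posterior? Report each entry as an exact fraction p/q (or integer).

x̄ = F·x = [-6, 3, 0]
P̄ = F·P·Fᵀ + Q = [63 -42 -17; -42 50 30; -17 30 27]
S = H·P̄·Hᵀ + R = [357]
K = P̄·Hᵀ·S⁻¹ = [11/119; 8/51; 11/51]
x' − x̄ = [11/17, 56/51, 77/51] = K·y
y = (KᵀK)⁻¹·Kᵀ·(x' − x̄) = [7]
z = y + H·x̄ = [7] + [-9] = [-2]

z = [-2]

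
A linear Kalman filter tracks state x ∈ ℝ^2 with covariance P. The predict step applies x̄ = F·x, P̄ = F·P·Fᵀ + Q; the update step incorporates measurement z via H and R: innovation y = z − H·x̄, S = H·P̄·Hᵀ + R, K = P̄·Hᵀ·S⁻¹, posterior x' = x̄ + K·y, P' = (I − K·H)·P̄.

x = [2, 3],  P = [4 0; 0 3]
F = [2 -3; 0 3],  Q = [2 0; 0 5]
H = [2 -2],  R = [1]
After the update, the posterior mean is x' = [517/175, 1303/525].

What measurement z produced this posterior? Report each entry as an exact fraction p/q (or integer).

z = [1]

x̄ = F·x = [-5, 9]
P̄ = F·P·Fᵀ + Q = [45 -27; -27 32]
S = H·P̄·Hᵀ + R = [525]
K = P̄·Hᵀ·S⁻¹ = [48/175; -118/525]
x' − x̄ = [1392/175, -3422/525] = K·y
y = (KᵀK)⁻¹·Kᵀ·(x' − x̄) = [29]
z = y + H·x̄ = [29] + [-28] = [1]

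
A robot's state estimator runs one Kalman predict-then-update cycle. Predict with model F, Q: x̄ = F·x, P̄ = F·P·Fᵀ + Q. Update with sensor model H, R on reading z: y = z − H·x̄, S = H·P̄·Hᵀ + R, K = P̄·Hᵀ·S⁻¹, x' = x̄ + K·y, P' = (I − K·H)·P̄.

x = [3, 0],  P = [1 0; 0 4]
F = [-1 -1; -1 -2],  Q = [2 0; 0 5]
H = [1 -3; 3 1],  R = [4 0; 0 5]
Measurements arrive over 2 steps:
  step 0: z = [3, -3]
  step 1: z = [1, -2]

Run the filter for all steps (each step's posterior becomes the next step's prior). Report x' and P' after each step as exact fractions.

step 0: x' = [-111/137, -1126/959], P' = [59/137 19/411; 19/411 3433/8631]
step 1: x' = [-429386/2074335, -682429/2074335], P' = [172372/414867 14648/414867; 14648/414867 160672/414867]

step 0: x̄ = F·x = [-3, -3]
step 0: P̄ = F·P·Fᵀ + Q = [7 9; 9 22]
step 0: y = z − H·x̄ = [-3, 9]
step 0: S = H·P̄·Hᵀ + R = [155 -117; -117 144]
step 0: K = P̄·Hᵀ·S⁻¹ = [10/137 110/411; -275/959 926/8631]
step 0: x' = x̄ + K·y = [-111/137, -1126/959]
step 0: P' = (I − K·H)·P̄ = [59/137 19/411; 19/411 3433/8631]
step 1: x̄ = F·x = [1903/959, 3029/959]
step 1: P̄ = F·P·Fᵀ + Q = [25210/8631 11780/8631; 11780/8631 62200/8631]
step 1: y = z − H·x̄ = [8143/959, -10656/959]
step 1: S = H·P̄·Hᵀ + R = [548854/8631 -205210/8631; -205210/8631 402925/8631]
step 1: K = P̄·Hᵀ·S⁻¹ = [32107/414867 531764/2074335; -116842/414867 204616/2074335]
step 1: x' = x̄ + K·y = [-429386/2074335, -682429/2074335]
step 1: P' = (I − K·H)·P̄ = [172372/414867 14648/414867; 14648/414867 160672/414867]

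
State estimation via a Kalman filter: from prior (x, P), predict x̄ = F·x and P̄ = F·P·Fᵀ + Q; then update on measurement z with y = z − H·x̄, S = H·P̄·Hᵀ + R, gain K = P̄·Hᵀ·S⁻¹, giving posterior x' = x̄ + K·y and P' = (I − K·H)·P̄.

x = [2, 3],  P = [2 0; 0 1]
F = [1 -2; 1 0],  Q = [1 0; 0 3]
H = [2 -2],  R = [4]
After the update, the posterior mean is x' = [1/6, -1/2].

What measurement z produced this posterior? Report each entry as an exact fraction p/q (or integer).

z = [3]

x̄ = F·x = [-4, 2]
P̄ = F·P·Fᵀ + Q = [7 2; 2 5]
S = H·P̄·Hᵀ + R = [36]
K = P̄·Hᵀ·S⁻¹ = [5/18; -1/6]
x' − x̄ = [25/6, -5/2] = K·y
y = (KᵀK)⁻¹·Kᵀ·(x' − x̄) = [15]
z = y + H·x̄ = [15] + [-12] = [3]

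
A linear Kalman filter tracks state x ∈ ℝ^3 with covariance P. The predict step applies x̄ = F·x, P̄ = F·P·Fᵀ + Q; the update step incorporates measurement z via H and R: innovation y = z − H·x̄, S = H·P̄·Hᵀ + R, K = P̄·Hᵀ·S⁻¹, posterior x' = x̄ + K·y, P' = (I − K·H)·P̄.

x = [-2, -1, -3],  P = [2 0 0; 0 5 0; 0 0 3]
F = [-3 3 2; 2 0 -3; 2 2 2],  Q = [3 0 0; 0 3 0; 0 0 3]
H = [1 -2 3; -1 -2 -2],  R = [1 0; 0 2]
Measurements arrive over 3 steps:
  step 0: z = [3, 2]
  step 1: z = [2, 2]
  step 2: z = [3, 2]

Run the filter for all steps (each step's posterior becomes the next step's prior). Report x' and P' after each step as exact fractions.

step 0: x̄ = F·x = [-3, 5, -12]
step 0: P̄ = F·P·Fᵀ + Q = [78 -30 30; -30 38 -10; 30 -10 43]
step 0: y = z − H·x̄ = [52, -15]
step 0: S = H·P̄·Hᵀ + R = [1038 -314; -314 324]
step 0: K = P̄·Hᵀ·S⁻¹ = [12345/59429 -2343/59429; -13057/59429 -17423/59429; 6963/59429 -21721/118858]
step 0: x' = x̄ + K·y = [498798/59429, -120474/59429, -376329/118858]
step 0: P' = (I − K·H)·P̄ = [1638048/59429 -164868/59429 -651813/59429; -164868/59429 29552/59429 70305/59429; -651813/59429 70305/59429 266462/59429]
step 1: x̄ = F·x = [-2234145/59429, 3124179/118858, 380319/59429]
step 1: P̄ = F·P·Fᵀ + Q = [27885575/59429 -21522582/59429 -6578452/59429; -21522582/59429 16950393/59429 5175744/59429; -6578452/59429 5175744/59429 1943527/59429]
step 1: y = z − H·x̄ = [4336225/59429, 1769530/59429]
step 1: S = H·P̄·Hᵀ + R = [97749007/59429 50795607/59429; 50795607/59429 32581929/59429]
step 1: K = P̄·Hᵀ·S⁻¹ = [644160494/1695742021 469491655/1695742021; -407557950/1695742021 -547590058/1695742021; 154023537/3391484042 -3112411673/10174452126]
step 1: x' = x̄ + K·y = [-2768499405/1695742021, -2939278849/3391484042, 6153119951/10174452126]
step 1: P' = (I − K·H)·P̄ = [17068113902/1695742021 -2117338482/1695742021 -6886210124/1695742021; -2117338482/1695742021 621799473/1695742021 984459826/1695742021; -6886210124/1695742021 984459826/1695742021 17864283089/10174452126]
step 2: x̄ = F·x = [35685719551/10174452126, -17227117571/3391484042, -19275713026/5087226063]
step 2: P̄ = F·P·Fᵀ + Q = [926298301720/5087226063 -231357867439/1695742021 -189454038020/5087226063; -231357867439/1695742021 365581255585/3391484042 49804479883/1695742021; -189454038020/5087226063 49804479883/1695742021 70811074147/5087226063]
step 2: y = z − H·x̄ = [7129209557/10174452126, -41476977909/3391484042]
step 2: S = H·P̄·Hᵀ + R = [3608781633976/5087226063 496922032570/1695742021; 496922032570/1695742021 358133846596/1695742021]
step 2: K = P̄·Hᵀ·S⁻¹ = [240924069583/640362978247 21185731376057/81326098237369; -153502757235/640362978247 -52099247337211/162652196474738; 30106143511/640362978247 -48608191459227/162652196474738]
step 2: x' = x̄ + K·y = [95170719730059/162652196474738, -432709940530129/325304392949476, -32944219291303/325304392949476]
step 2: P' = (I − K·H)·P̄ = [804886297987496/81326098237369 -99319539991792/81326098237369 -324309340378013/81326098237369; -99319539991792/81326098237369 58921396468223/162652196474738 46248695430390/81326098237369; -324309340378013/81326098237369 46248695430390/81326098237369 140210070488230/81326098237369]

step 0: x' = [498798/59429, -120474/59429, -376329/118858], P' = [1638048/59429 -164868/59429 -651813/59429; -164868/59429 29552/59429 70305/59429; -651813/59429 70305/59429 266462/59429]
step 1: x' = [-2768499405/1695742021, -2939278849/3391484042, 6153119951/10174452126], P' = [17068113902/1695742021 -2117338482/1695742021 -6886210124/1695742021; -2117338482/1695742021 621799473/1695742021 984459826/1695742021; -6886210124/1695742021 984459826/1695742021 17864283089/10174452126]
step 2: x' = [95170719730059/162652196474738, -432709940530129/325304392949476, -32944219291303/325304392949476], P' = [804886297987496/81326098237369 -99319539991792/81326098237369 -324309340378013/81326098237369; -99319539991792/81326098237369 58921396468223/162652196474738 46248695430390/81326098237369; -324309340378013/81326098237369 46248695430390/81326098237369 140210070488230/81326098237369]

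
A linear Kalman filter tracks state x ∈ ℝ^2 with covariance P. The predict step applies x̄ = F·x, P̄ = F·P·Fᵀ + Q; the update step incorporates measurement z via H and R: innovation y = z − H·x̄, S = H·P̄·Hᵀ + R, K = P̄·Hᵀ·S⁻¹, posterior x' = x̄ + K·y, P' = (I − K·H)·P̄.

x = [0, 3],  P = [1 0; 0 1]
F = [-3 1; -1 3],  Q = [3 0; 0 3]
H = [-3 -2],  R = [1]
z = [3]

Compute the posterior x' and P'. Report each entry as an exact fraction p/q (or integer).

x̄ = F·x = [3, 9]
P̄ = F·P·Fᵀ + Q = [13 6; 6 13]
y = z − H·x̄ = [30]
S = H·P̄·Hᵀ + R = [242]
K = P̄·Hᵀ·S⁻¹ = [-51/242; -2/11]
x' = x̄ + K·y = [-402/121, 39/11]
P' = (I − K·H)·P̄ = [545/242 -36/11; -36/11 5]

x' = [-402/121, 39/11]
P' = [545/242 -36/11; -36/11 5]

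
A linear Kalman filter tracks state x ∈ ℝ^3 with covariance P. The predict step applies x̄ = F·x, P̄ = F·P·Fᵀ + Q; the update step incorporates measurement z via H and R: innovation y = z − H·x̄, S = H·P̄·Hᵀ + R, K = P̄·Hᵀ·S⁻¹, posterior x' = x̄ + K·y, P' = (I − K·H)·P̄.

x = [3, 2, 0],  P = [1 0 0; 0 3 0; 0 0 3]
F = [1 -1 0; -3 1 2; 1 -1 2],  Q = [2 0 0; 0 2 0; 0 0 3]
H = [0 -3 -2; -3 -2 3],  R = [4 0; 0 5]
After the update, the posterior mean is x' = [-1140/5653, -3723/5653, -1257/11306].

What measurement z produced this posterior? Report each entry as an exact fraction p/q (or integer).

x̄ = F·x = [1, -7, 1]
P̄ = F·P·Fᵀ + Q = [6 -6 4; -6 26 6; 4 6 19]
S = H·P̄·Hᵀ + R = [386 -18; -18 118]
K = P̄·Hᵀ·S⁻¹ = [161/5653 312/5653; -2727/11306 -1949/11306; -3007/22612 5865/22612]
x' − x̄ = [-6793/5653, 35848/5653, -12563/11306] = K·y
y = (KᵀK)⁻¹·Kᵀ·(x' − x̄) = [-17, -13]
z = y + H·x̄ = [-17, -13] + [19, 14] = [2, 1]

z = [2, 1]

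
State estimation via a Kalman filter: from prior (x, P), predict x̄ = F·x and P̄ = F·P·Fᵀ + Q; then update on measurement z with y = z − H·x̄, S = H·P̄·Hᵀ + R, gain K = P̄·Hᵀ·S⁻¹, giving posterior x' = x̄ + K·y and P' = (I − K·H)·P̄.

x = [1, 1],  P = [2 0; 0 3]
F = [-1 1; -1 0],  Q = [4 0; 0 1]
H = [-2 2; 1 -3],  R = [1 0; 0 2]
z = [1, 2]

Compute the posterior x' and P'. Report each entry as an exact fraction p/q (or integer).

x̄ = F·x = [0, -1]
P̄ = F·P·Fᵀ + Q = [9 2; 2 3]
y = z − H·x̄ = [3, -1]
S = H·P̄·Hᵀ + R = [33 -20; -20 26]
K = P̄·Hᵀ·S⁻¹ = [-152/229 -181/458; -44/229 -191/458]
x' = x̄ + K·y = [-731/458, -531/458]
P' = (I − K·H)·P̄ = [409/458 257/458; 257/458 213/458]

x' = [-731/458, -531/458]
P' = [409/458 257/458; 257/458 213/458]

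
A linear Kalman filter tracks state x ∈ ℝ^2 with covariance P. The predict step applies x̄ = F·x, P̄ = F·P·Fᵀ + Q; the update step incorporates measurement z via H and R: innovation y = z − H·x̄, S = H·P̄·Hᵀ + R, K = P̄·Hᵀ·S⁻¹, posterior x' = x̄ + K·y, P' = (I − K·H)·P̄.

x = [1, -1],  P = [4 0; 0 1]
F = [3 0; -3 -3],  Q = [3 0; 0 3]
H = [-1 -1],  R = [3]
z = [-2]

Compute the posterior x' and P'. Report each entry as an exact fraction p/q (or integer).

x̄ = F·x = [3, 0]
P̄ = F·P·Fᵀ + Q = [39 -36; -36 48]
y = z − H·x̄ = [1]
S = H·P̄·Hᵀ + R = [18]
K = P̄·Hᵀ·S⁻¹ = [-1/6; -2/3]
x' = x̄ + K·y = [17/6, -2/3]
P' = (I − K·H)·P̄ = [77/2 -38; -38 40]

x' = [17/6, -2/3]
P' = [77/2 -38; -38 40]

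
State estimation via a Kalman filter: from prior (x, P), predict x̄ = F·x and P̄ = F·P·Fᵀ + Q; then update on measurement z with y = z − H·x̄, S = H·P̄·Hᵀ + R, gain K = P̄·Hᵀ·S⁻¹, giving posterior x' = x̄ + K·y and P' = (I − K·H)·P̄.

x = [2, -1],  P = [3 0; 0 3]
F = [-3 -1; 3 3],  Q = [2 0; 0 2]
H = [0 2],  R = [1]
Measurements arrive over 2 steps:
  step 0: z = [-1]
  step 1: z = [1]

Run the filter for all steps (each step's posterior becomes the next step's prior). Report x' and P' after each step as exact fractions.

step 0: x̄ = F·x = [-5, 3]
step 0: P̄ = F·P·Fᵀ + Q = [32 -36; -36 56]
step 0: y = z − H·x̄ = [-7]
step 0: S = H·P̄·Hᵀ + R = [225]
step 0: K = P̄·Hᵀ·S⁻¹ = [-8/25; 112/225]
step 0: x' = x̄ + K·y = [-69/25, -109/225]
step 0: P' = (I − K·H)·P̄ = [224/25 -4/25; -4/25 56/225]
step 1: x̄ = F·x = [1972/225, -146/15]
step 1: P̄ = F·P·Fᵀ + Q = [18434/225 -1192/15; -1192/15 82]
step 1: y = z − H·x̄ = [307/15]
step 1: S = H·P̄·Hᵀ + R = [329]
step 1: K = P̄·Hᵀ·S⁻¹ = [-2384/4935; 164/329]
step 1: x' = x̄ + K·y = [-1108/987, 2314/4935]
step 1: P' = (I − K·H)·P̄ = [8474/1645 -1192/4935; -1192/4935 82/329]

step 0: x' = [-69/25, -109/225], P' = [224/25 -4/25; -4/25 56/225]
step 1: x' = [-1108/987, 2314/4935], P' = [8474/1645 -1192/4935; -1192/4935 82/329]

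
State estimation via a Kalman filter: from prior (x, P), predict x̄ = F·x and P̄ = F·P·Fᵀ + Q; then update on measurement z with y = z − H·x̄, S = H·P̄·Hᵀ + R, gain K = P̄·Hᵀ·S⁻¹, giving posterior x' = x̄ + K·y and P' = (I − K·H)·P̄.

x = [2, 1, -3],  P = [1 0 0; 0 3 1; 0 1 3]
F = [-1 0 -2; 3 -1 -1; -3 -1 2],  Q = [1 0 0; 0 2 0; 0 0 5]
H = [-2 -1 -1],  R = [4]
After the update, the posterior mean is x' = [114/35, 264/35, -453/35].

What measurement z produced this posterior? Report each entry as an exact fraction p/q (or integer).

z = [-1]

x̄ = F·x = [4, 8, -13]
P̄ = F·P·Fᵀ + Q = [14 5 -7; 5 19 -13; -7 -13 25]
S = H·P̄·Hᵀ + R = [70]
K = P̄·Hᵀ·S⁻¹ = [-13/35; -8/35; 1/35]
x' − x̄ = [-26/35, -16/35, 2/35] = K·y
y = (KᵀK)⁻¹·Kᵀ·(x' − x̄) = [2]
z = y + H·x̄ = [2] + [-3] = [-1]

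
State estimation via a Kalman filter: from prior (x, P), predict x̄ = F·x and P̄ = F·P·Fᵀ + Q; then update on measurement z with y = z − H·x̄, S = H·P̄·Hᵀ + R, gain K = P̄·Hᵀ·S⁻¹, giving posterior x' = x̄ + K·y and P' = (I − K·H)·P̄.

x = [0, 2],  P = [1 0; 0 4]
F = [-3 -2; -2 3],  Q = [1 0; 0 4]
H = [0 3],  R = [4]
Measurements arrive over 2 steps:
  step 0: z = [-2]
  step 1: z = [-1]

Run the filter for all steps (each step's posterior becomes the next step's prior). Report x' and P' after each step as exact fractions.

step 0: x̄ = F·x = [-4, 6]
step 0: P̄ = F·P·Fᵀ + Q = [26 -18; -18 44]
step 0: y = z − H·x̄ = [-20]
step 0: S = H·P̄·Hᵀ + R = [400]
step 0: K = P̄·Hᵀ·S⁻¹ = [-27/200; 33/100]
step 0: x' = x̄ + K·y = [-13/10, -3/5]
step 0: P' = (I − K·H)·P̄ = [1871/100 -9/50; -9/50 11/25]
step 1: x̄ = F·x = [51/10, 4/5]
step 1: P̄ = F·P·Fᵀ + Q = [16899/100 2763/25; 2763/25 2124/25]
step 1: y = z − H·x̄ = [-17/5]
step 1: S = H·P̄·Hᵀ + R = [19216/25]
step 1: K = P̄·Hᵀ·S⁻¹ = [8289/19216; 1593/4804]
step 1: x' = x̄ + K·y = [69819/19216, -1573/4804]
step 1: P' = (I − K·H)·P̄ = [499011/19216 2763/4804; 2763/4804 531/1201]

step 0: x' = [-13/10, -3/5], P' = [1871/100 -9/50; -9/50 11/25]
step 1: x' = [69819/19216, -1573/4804], P' = [499011/19216 2763/4804; 2763/4804 531/1201]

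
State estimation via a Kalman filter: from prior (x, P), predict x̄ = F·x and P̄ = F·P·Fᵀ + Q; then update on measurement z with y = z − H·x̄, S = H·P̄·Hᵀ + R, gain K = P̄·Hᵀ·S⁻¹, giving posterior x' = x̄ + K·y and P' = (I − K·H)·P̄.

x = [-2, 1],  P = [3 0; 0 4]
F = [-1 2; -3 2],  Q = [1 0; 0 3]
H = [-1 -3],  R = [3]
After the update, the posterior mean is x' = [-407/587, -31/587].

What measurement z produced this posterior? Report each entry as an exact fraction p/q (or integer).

z = [1]

x̄ = F·x = [4, 8]
P̄ = F·P·Fᵀ + Q = [20 25; 25 46]
S = H·P̄·Hᵀ + R = [587]
K = P̄·Hᵀ·S⁻¹ = [-95/587; -163/587]
x' − x̄ = [-2755/587, -4727/587] = K·y
y = (KᵀK)⁻¹·Kᵀ·(x' − x̄) = [29]
z = y + H·x̄ = [29] + [-28] = [1]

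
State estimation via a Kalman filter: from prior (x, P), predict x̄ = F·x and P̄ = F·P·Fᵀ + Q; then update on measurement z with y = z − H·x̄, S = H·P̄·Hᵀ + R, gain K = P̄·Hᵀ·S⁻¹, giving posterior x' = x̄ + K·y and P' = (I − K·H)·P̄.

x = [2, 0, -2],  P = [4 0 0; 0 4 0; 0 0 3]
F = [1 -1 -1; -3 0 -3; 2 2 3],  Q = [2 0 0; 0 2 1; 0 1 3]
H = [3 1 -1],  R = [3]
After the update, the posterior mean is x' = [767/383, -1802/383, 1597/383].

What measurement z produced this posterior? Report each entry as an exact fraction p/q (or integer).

z = [-3]

x̄ = F·x = [4, 0, -2]
P̄ = F·P·Fᵀ + Q = [13 -3 -9; -3 65 -50; -9 -50 62]
S = H·P̄·Hᵀ + R = [383]
K = P̄·Hᵀ·S⁻¹ = [45/383; 106/383; -139/383]
x' − x̄ = [-765/383, -1802/383, 2363/383] = K·y
y = (KᵀK)⁻¹·Kᵀ·(x' − x̄) = [-17]
z = y + H·x̄ = [-17] + [14] = [-3]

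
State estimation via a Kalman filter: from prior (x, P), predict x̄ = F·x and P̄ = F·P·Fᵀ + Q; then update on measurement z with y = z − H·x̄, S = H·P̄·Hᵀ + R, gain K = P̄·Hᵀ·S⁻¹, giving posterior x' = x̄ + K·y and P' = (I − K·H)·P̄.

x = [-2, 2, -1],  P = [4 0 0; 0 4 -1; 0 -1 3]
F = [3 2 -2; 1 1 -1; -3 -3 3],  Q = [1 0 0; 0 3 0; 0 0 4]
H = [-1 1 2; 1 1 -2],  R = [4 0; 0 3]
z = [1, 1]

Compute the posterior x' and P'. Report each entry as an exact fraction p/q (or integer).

x̄ = F·x = [0, 1, -3]
P̄ = F·P·Fᵀ + Q = [73 30 -90; 30 16 -39; -90 -39 121]
y = z − H·x̄ = [6, -6]
S = H·P̄·Hᵀ + R = [721 -901; -901 1152]
K = P̄·Hᵀ·S⁻¹ = [-1913/18791 3120/18791; 5740/18791 6512/18791; 3265/18791 -3498/18791]
x' = x̄ + K·y = [-30198/18791, 14159/18791, -15795/18791]
P' = (I − K·H)·P̄ = [62184/18791 854/18791 26839/18791; 854/18791 21248/18791 1283/18791; 26839/18791 1283/18791 19308/18791]

x' = [-30198/18791, 14159/18791, -15795/18791]
P' = [62184/18791 854/18791 26839/18791; 854/18791 21248/18791 1283/18791; 26839/18791 1283/18791 19308/18791]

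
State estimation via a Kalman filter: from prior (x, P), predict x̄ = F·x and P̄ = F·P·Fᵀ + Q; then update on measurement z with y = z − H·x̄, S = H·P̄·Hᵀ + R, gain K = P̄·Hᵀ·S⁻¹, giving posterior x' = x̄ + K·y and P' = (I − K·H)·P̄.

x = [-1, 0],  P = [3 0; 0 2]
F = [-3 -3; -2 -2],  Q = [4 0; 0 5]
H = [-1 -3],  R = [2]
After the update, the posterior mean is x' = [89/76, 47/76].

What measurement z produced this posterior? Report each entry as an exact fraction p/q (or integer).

x̄ = F·x = [3, 2]
P̄ = F·P·Fᵀ + Q = [49 30; 30 25]
S = H·P̄·Hᵀ + R = [456]
K = P̄·Hᵀ·S⁻¹ = [-139/456; -35/152]
x' − x̄ = [-139/76, -105/76] = K·y
y = (KᵀK)⁻¹·Kᵀ·(x' − x̄) = [6]
z = y + H·x̄ = [6] + [-9] = [-3]

z = [-3]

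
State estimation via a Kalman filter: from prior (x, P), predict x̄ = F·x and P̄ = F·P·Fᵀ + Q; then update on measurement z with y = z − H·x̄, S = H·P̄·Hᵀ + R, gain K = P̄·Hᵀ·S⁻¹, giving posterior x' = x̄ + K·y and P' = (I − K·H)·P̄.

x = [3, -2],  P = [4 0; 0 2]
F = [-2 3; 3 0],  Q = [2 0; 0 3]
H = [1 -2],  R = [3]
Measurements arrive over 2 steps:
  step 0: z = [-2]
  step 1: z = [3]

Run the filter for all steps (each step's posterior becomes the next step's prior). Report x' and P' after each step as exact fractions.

step 0: x' = [-380/97, -79/97], P' = [1140/97 528/97; 528/97 315/97]
step 1: x' = [35079/13025, -588/2605], P' = [369147/52100 17643/5210; 17643/5210 1230/521]

step 0: x̄ = F·x = [-12, 9]
step 0: P̄ = F·P·Fᵀ + Q = [36 -24; -24 39]
step 0: y = z − H·x̄ = [28]
step 0: S = H·P̄·Hᵀ + R = [291]
step 0: K = P̄·Hᵀ·S⁻¹ = [28/97; -34/97]
step 0: x' = x̄ + K·y = [-380/97, -79/97]
step 0: P' = (I − K·H)·P̄ = [1140/97 528/97; 528/97 315/97]
step 1: x̄ = F·x = [523/97, -1140/97]
step 1: P̄ = F·P·Fᵀ + Q = [1253/97 -2088/97; -2088/97 10551/97]
step 1: y = z − H·x̄ = [-2512/97]
step 1: S = H·P̄·Hᵀ + R = [52100/97]
step 1: K = P̄·Hᵀ·S⁻¹ = [5429/52100; -2319/5210]
step 1: x' = x̄ + K·y = [35079/13025, -588/2605]
step 1: P' = (I − K·H)·P̄ = [369147/52100 17643/5210; 17643/5210 1230/521]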